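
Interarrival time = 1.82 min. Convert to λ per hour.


λ = 1/(interarrival time) in consistent units.
1 hour = 60 min, so λ = 60/1.82 = 32.9670 per hour

Final: 32.9670 /hr


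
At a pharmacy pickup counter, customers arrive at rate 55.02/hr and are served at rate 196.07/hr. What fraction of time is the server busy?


ρ = λ/μ = 55.02/196.07 = 0.2806

Final: 0.2806


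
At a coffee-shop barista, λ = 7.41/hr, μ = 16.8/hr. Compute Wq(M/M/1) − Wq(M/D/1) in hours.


ρ = 7.41/16.8 = 0.4411
Wq(M/M/1) = ρ/(μ−λ) = 0.4411/9.39 = 0.04697 hr
Wq(M/D/1) = ρ/(2(μ−λ)) = 0.02349 hr
Savings = 0.04697 − 0.02349 = 0.02349 hr

Final: 0.02349 hr


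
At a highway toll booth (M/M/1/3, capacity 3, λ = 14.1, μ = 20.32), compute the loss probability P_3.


ρ = λ/μ = 14.1/20.32 = 0.6939
P_K = (1−ρ)ρ^K/(1−ρ^(K+1)) = (0.3061·0.334108)/(1 − 0.231836)
= 0.102271/0.768164 = 0.133137

Final: 0.133137


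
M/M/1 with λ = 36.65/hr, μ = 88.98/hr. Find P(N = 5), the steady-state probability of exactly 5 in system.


ρ = 36.65/88.98 = 0.4119
P_n = (1−ρ)·ρ^n = (1 − 0.4119)·0.4119^5 = 0.5881·0.011855 = 0.006972

Final: 0.006972


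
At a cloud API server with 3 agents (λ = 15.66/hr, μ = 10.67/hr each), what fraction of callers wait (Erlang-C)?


a = λ/μ = 1.4677; ρ = a/3 = 0.4892
P₀ = 0.218519 (from M/M/c formula)
C(c,a) = [a^c/(c!(1−ρ))]·P₀ = [3.16142/(6·0.5108)]·0.218519
= 1.03157·0.218519 = 0.225418

Final: 0.225418


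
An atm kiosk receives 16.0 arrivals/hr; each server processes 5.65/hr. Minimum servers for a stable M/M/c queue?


Stability requires cμ > λ ⇔ c > λ/μ.
λ/μ = 16.0/5.65 = 2.8319
Minimum integer c = ⌊2.8319⌋ + 1 = 3
Check: 3·5.65 = 16.95 > 16.0, while 2·5.65 = 11.30 ≤ 16.0

Final: 3 servers


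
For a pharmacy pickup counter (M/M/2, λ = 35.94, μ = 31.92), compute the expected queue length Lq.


a = λ/μ = 1.1259; ρ = a/2 = 0.5630
P₀ = 0.279615
Lq = P₀·a^c·ρ / (c!·(1−ρ)²) = 0.279615·1.26774·0.5630/(2·0.19100)
= 0.52242

Final: 0.52242


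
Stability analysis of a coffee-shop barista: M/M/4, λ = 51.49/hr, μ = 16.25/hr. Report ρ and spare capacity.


Total capacity cμ = 4·16.25 = 65.00/hr
ρ = λ/(cμ) = 51.49/65.00 = 0.7922
Stable ⇔ ρ < 1: YES
Spare capacity = cμ − λ = 65.00 − 51.49 = 13.51/hr

Final: ρ = 0.7922; stable; margin = 13.51/hr


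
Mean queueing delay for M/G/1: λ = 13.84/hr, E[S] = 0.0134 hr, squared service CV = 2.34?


ρ = λ·E[S] = 13.84·0.0134 = 0.1855
E[S²] = E[S]²(1+C_s²) = 0.0134²·(1+2.34) = 0.0005997
Wq = λ·E[S²]/(2(1−ρ)) = 13.84·0.0005997/(2·0.8145) = 0.005095 hr

Final: 0.005095 hr


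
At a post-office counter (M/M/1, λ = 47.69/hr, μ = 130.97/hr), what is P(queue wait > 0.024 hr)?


ρ = 47.69/130.97 = 0.3641
P(Wq > t) = ρ·e^{−(μ−λ)t} = 0.3641·e^{−1.9987}
= 0.3641·0.135509 = 0.049343

Final: 0.049343


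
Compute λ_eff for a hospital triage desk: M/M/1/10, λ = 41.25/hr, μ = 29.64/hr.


ρ = 1.3917; P_K = (1−ρ)ρ^10/(1−ρ^11) = 0.289075
λ_eff = λ(1 − P_K) = 41.25·(1 − 0.289075) = 41.25·0.710925 = 29.3256 /hr

Final: 29.3256 /hr


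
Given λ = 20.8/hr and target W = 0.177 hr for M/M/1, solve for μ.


W = 1/(μ−λ) ⇒ μ − λ = 1/W = 1/0.177 = 5.6497
μ = λ + 1/W = 20.8 + 5.6497 = 26.4497 per hr

Final: 26.4497 /hr


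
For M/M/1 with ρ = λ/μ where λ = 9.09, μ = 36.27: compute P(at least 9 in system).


ρ = 9.09/36.27 = 0.2506
P(N ≥ n) = ρ^n = 0.2506^9 = 0.000003901

Final: 0.000003901


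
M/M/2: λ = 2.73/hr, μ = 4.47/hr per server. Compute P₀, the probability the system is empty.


a = λ/μ = 2.73/4.47 = 0.6107; ρ = a/c = 0.3054
Σ_{k=0}^{1} a^k/k! (terms k=0..1) = 1.00000 + 0.61074 = 1.61074
Tail: a^2/(2!(1−ρ)) = 0.37300/(2·0.6946) = 0.26849
P₀ = 1/(1.61074 + 0.26849) = 1/1.87923 = 0.532134

Final: 0.532134


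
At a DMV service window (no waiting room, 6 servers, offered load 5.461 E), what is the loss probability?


B(c,a) = (a^c/c!) / Σ_{k=0}^{c} a^k/k!
a^6/6! = 36.838383
Σ terms (k=0..6): 1.00000 + 5.46100 + 14.91126 + 27.14346 + 37.05761 + 40.47433 + 36.83838 = 162.886050
B = 36.838383/162.886050 = 0.226160

Final: 0.226160


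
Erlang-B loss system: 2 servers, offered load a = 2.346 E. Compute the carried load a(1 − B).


B(2,2.346) = 0.451283 (Erlang-B)
Carried load = a(1 − B) = 2.346·(1 − 0.451283) = 2.346·0.548717 = 1.2873 E

Final: 1.2873 Erlangs


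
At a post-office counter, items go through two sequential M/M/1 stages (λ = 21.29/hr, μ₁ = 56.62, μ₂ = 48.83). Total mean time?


Each node sees arrival rate λ = 21.29/hr (tandem ⇒ throughput preserved).
W₁ = 1/(μ₁−λ) = 1/(56.62−21.29) = 0.02830 hr
W₂ = 1/(μ₂−λ) = 1/(48.83−21.29) = 0.03631 hr
W_total = W₁ + W₂ = 0.02830 + 0.03631 = 0.06462 hr

Final: 0.06462 hr


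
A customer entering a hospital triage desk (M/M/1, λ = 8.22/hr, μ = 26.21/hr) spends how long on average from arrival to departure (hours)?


W = 1/(μ−λ) = 1/(26.21 − 8.22) = 1/17.99 = 0.05559 hr

Final: 0.05559 hr


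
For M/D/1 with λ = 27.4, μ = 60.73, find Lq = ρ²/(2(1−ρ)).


ρ = 27.4/60.73 = 0.4512
M/D/1: Lq = ρ²/(2(1−ρ)) = 0.2036/(2·0.5488) = 0.18545

Final: 0.18545


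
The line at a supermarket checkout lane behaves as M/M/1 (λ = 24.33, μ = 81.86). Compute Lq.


ρ = 24.33/81.86 = 0.2972
Lq = ρ²/(1−ρ) = 0.08834/0.7028 = 0.1257

Final: 0.1257


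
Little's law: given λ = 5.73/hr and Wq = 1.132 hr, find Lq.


Lq = λWq = 5.73·1.132 = 6.4864

Final: 6.4864


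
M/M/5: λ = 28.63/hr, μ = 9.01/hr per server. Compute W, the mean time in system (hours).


a = 3.1776; ρ = 0.6355; P₀ = 0.038127
Lq = P₀·a^c·ρ/(c!(1−ρ)²) = 0.49239
Wq = Lq/λ = 0.49239/28.63 = 0.01720 hr
W = Wq + 1/μ = 0.01720 + 0.11099 = 0.12819 hr

Final: 0.12819 hr


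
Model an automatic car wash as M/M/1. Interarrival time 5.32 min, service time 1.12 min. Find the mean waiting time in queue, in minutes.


λ = 60/5.32 = 11.2782 /hr
μ = 60/1.12 = 53.5714 /hr
ρ = λ/μ = 11.2782/53.5714 = 0.2105
Wq = ρ/(μ−λ) = 0.2105/(53.5714−11.2782) = 0.004978 hr
In minutes: 0.004978·60 = 0.2987 min

Final: 0.2987 min


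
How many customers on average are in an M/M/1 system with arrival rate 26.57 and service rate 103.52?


ρ = λ/μ = 26.57/103.52 = 0.2567
L = ρ/(1−ρ) = 0.2567/(1 − 0.2567) = 0.2567/0.7433 = 0.3453

Final: 0.3453


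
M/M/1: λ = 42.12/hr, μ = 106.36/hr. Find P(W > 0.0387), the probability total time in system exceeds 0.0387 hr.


W ~ Exponential(μ−λ) for M/M/1.
μ − λ = 106.36 − 42.12 = 64.2400
P(W > t) = e^{−(μ−λ)t} = e^{−2.4861} = 0.083235

Final: 0.083235


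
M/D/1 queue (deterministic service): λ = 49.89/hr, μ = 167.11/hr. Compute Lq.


ρ = 49.89/167.11 = 0.2985
M/D/1: Lq = ρ²/(2(1−ρ)) = 0.08913/(2·0.7015) = 0.06353

Final: 0.06353


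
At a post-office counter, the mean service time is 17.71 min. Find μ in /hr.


μ = 1/(service time) in consistent units.
1 hour = 60 min, so μ = 60/17.71 = 3.3879 per hour

Final: 3.3879 /hr


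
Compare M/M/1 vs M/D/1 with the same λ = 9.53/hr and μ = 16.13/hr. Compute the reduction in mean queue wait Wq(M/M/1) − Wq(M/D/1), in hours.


ρ = 9.53/16.13 = 0.5908
Wq(M/M/1) = ρ/(μ−λ) = 0.5908/6.60 = 0.08952 hr
Wq(M/D/1) = ρ/(2(μ−λ)) = 0.04476 hr
Savings = 0.08952 − 0.04476 = 0.04476 hr

Final: 0.04476 hr


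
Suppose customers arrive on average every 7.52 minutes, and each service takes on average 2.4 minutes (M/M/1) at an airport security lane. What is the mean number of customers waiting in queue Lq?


λ = 60/7.52 = 7.9787 /hr
μ = 60/2.4 = 25.0000 /hr
ρ = λ/μ = 7.9787/25.0000 = 0.3191
Lq = ρ²/(1−ρ) = 0.1019/0.6809 = 0.1496

Final: 0.1496


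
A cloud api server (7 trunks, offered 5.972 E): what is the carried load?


B(7,5.972) = 0.183232 (Erlang-B)
Carried load = a(1 − B) = 5.972·(1 − 0.183232) = 5.972·0.816768 = 4.8777 E

Final: 4.8777 Erlangs


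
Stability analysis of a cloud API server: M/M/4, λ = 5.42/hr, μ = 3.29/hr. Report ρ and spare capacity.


Total capacity cμ = 4·3.29 = 13.16/hr
ρ = λ/(cμ) = 5.42/13.16 = 0.4119
Stable ⇔ ρ < 1: YES
Spare capacity = cμ − λ = 13.16 − 5.42 = 7.74/hr

Final: ρ = 0.4119; stable; margin = 7.74/hr


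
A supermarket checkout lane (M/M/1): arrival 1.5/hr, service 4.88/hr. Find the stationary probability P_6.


ρ = 1.5/4.88 = 0.3074
P_n = (1−ρ)·ρ^n = (1 − 0.3074)·0.3074^6 = 0.6926·0.0008434 = 0.0005842

Final: 0.0005842


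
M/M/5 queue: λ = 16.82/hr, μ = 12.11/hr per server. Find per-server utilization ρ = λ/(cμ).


ρ = λ/(cμ) = 16.82/(5·12.11) = 16.82/60.55 = 0.2778

Final: 0.2778


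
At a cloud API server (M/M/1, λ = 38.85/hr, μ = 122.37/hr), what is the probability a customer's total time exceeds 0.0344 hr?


W ~ Exponential(μ−λ) for M/M/1.
μ − λ = 122.37 − 38.85 = 83.5200
P(W > t) = e^{−(μ−λ)t} = e^{−2.8731} = 0.056524

Final: 0.056524


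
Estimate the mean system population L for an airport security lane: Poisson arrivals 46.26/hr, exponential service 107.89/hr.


ρ = λ/μ = 46.26/107.89 = 0.4288
L = ρ/(1−ρ) = 0.4288/(1 − 0.4288) = 0.4288/0.5712 = 0.7506

Final: 0.7506


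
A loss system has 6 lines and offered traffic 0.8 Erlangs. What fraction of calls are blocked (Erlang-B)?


B(c,a) = (a^c/c!) / Σ_{k=0}^{c} a^k/k!
a^6/6! = 0.0003641
Σ terms (k=0..6): 1.00000 + 0.80000 + 0.32000 + 0.08533 + 0.01707 + 0.002731 + 0.0003641 = 2.225495
B = 0.0003641/2.225495 = 0.0001636

Final: 0.0001636


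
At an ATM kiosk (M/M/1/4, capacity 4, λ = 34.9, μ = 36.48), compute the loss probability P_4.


ρ = λ/μ = 34.9/36.48 = 0.9567
P_K = (1−ρ)ρ^K/(1−ρ^(K+1)) = (0.04331·0.837688)/(1 − 0.801407)
= 0.036281/0.198593 = 0.182692

Final: 0.182692


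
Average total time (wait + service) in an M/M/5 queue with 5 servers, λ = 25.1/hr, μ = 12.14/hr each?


a = 2.0675; ρ = 0.4135; P₀ = 0.125373
Lq = P₀·a^c·ρ/(c!(1−ρ)²) = 0.04745
Wq = Lq/λ = 0.04745/25.1 = 0.001891 hr
W = Wq + 1/μ = 0.001891 + 0.08237 = 0.08426 hr

Final: 0.08426 hr


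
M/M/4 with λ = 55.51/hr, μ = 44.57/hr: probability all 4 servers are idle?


a = λ/μ = 55.51/44.57 = 1.2455; ρ = a/c = 0.3114
Σ_{k=0}^{3} a^k/k! (terms k=0..3) = 1.00000 + 1.24546 + 0.77558 + 0.32198 = 3.34302
Tail: a^4/(4!(1−ρ)) = 2.40610/(24·0.6886) = 0.14558
P₀ = 1/(3.34302 + 0.14558) = 1/3.48861 = 0.286647

Final: 0.286647


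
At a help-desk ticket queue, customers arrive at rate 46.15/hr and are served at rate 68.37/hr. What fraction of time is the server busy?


ρ = λ/μ = 46.15/68.37 = 0.6750

Final: 0.6750


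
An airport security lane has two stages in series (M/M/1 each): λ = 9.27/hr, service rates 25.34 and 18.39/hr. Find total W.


Each node sees arrival rate λ = 9.27/hr (tandem ⇒ throughput preserved).
W₁ = 1/(μ₁−λ) = 1/(25.34−9.27) = 0.06223 hr
W₂ = 1/(μ₂−λ) = 1/(18.39−9.27) = 0.10965 hr
W_total = W₁ + W₂ = 0.06223 + 0.10965 = 0.17188 hr

Final: 0.17188 hr


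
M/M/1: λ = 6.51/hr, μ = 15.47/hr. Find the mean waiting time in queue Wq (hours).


ρ = 6.51/15.47 = 0.4208
Wq = ρ/(μ−λ) = 0.4208/(15.47 − 6.51) = 0.4208/8.96 = 0.04697 hr

Final: 0.04697 hr


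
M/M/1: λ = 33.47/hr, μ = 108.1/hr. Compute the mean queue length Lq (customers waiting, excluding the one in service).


ρ = 33.47/108.1 = 0.3096
Lq = ρ²/(1−ρ) = 0.09586/0.6904 = 0.1389

Final: 0.1389


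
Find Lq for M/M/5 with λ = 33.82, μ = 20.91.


a = λ/μ = 1.6174; ρ = a/5 = 0.3235
P₀ = 0.197938
Lq = P₀·a^c·ρ / (c!·(1−ρ)²) = 0.197938·11.06873·0.3235/(120·0.45768)
= 0.01290

Final: 0.01290


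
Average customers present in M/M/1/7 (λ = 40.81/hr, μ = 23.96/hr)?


ρ = 40.81/23.96 = 1.7033
L = ρ[1 − (K+1)ρ^K + Kρ^(K+1)] / [(1−ρ)(1−ρ^(K+1))]
Numerator: 1.7033·(1 − 8·41.587084 + 7·70.833426) = 279.567768
Denominator: (-0.7033)·(-69.833426) = 49.110736
L = 279.567768/49.110736 = 5.6926

Final: 5.6926


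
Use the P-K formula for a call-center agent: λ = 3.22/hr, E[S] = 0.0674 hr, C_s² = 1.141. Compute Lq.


ρ = λ·E[S] = 3.22·0.0674 = 0.2170
Lq = ρ²(1+C_s²)/(2(1−ρ)) = 0.04710·(1+1.141)/(2·0.7830)
= 0.04710·2.1410/1.5659 = 0.06440

Final: 0.06440


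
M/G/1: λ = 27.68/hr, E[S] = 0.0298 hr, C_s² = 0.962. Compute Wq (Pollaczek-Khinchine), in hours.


ρ = λ·E[S] = 27.68·0.0298 = 0.8249
E[S²] = E[S]²(1+C_s²) = 0.0298²·(1+0.962) = 0.001742
Wq = λ·E[S²]/(2(1−ρ)) = 27.68·0.001742/(2·0.1751) = 0.13769 hr

Final: 0.13769 hr


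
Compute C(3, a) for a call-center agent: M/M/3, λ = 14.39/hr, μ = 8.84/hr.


a = λ/μ = 1.6278; ρ = a/3 = 0.5426
P₀ = 0.181012 (from M/M/c formula)
C(c,a) = [a^c/(c!(1−ρ))]·P₀ = [4.31346/(6·0.4574)]·0.181012
= 1.57176·0.181012 = 0.284508

Final: 0.284508


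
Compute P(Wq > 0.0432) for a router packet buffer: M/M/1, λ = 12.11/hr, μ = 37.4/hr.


ρ = 12.11/37.4 = 0.3238
P(Wq > t) = ρ·e^{−(μ−λ)t} = 0.3238·e^{−1.0925}
= 0.3238·0.335368 = 0.108591

Final: 0.108591


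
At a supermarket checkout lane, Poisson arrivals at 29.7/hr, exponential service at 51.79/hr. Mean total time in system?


W = 1/(μ−λ) = 1/(51.79 − 29.7) = 1/22.09 = 0.04527 hr

Final: 0.04527 hr


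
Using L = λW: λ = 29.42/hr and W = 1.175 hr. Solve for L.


L = λW = 29.42·1.175 = 34.5685

Final: 34.5685


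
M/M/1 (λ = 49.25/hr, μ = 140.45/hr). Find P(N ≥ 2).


ρ = 49.25/140.45 = 0.3507
P(N ≥ n) = ρ^n = 0.3507^2 = 0.122961

Final: 0.122961


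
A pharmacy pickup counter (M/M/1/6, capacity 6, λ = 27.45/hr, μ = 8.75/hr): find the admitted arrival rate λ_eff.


ρ = 3.1371; P_K = (1−ρ)ρ^6/(1−ρ^7) = 0.681466
λ_eff = λ(1 − P_K) = 27.45·(1 − 0.681466) = 27.45·0.318534 = 8.7437 /hr

Final: 8.7437 /hr


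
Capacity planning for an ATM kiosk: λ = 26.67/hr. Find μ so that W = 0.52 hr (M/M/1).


W = 1/(μ−λ) ⇒ μ − λ = 1/W = 1/0.52 = 1.9231
μ = λ + 1/W = 26.67 + 1.9231 = 28.5931 per hr

Final: 28.5931 /hr


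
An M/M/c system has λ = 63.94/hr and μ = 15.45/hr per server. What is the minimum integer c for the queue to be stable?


Stability requires cμ > λ ⇔ c > λ/μ.
λ/μ = 63.94/15.45 = 4.1385
Minimum integer c = ⌊4.1385⌋ + 1 = 5
Check: 5·15.45 = 77.25 > 63.94, while 4·15.45 = 61.80 ≤ 63.94

Final: 5 servers


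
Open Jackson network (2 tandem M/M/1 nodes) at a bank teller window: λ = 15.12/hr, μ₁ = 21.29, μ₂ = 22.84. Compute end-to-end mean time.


Each node sees arrival rate λ = 15.12/hr (tandem ⇒ throughput preserved).
W₁ = 1/(μ₁−λ) = 1/(21.29−15.12) = 0.16207 hr
W₂ = 1/(μ₂−λ) = 1/(22.84−15.12) = 0.12953 hr
W_total = W₁ + W₂ = 0.16207 + 0.12953 = 0.29161 hr

Final: 0.29161 hr


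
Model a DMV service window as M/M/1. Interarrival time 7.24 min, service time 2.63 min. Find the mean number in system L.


λ = 60/7.24 = 8.2873 /hr
μ = 60/2.63 = 22.8137 /hr
ρ = λ/μ = 8.2873/22.8137 = 0.3633
L = ρ/(1−ρ) = 0.3633/0.6367 = 0.5705

Final: 0.5705


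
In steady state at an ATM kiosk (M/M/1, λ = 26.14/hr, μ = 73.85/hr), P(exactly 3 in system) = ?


ρ = 26.14/73.85 = 0.3540
P_n = (1−ρ)·ρ^n = (1 − 0.3540)·0.3540^3 = 0.6460·0.044347 = 0.028650

Final: 0.028650


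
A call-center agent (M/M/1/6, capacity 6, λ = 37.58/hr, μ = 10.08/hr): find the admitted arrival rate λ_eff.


ρ = 3.7282; P_K = (1−ρ)ρ^6/(1−ρ^7) = 0.731845
λ_eff = λ(1 − P_K) = 37.58·(1 − 0.731845) = 37.58·0.268155 = 10.0773 /hr

Final: 10.0773 /hr


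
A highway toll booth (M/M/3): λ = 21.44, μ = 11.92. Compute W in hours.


a = 1.7987; ρ = 0.5996; P₀ = 0.146239
Lq = P₀·a^c·ρ/(c!(1−ρ)²) = 0.53027
Wq = Lq/λ = 0.53027/21.44 = 0.02473 hr
W = Wq + 1/μ = 0.02473 + 0.08389 = 0.10863 hr

Final: 0.10863 hr


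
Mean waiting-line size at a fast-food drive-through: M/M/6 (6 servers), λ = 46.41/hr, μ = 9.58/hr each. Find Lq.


a = λ/μ = 4.8445; ρ = a/6 = 0.8074
P₀ = 0.005716
Lq = P₀·a^c·ρ / (c!·(1−ρ)²) = 0.005716·12926.36325·0.8074/(720·0.03709)
= 2.23410

Final: 2.23410


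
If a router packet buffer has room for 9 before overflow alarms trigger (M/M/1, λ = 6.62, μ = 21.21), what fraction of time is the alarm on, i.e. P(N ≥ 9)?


ρ = 6.62/21.21 = 0.3121
P(N ≥ n) = ρ^n = 0.3121^9 = 0.00002811

Final: 0.00002811


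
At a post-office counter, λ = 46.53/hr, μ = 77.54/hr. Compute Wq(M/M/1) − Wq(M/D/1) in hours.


ρ = 46.53/77.54 = 0.6001
Wq(M/M/1) = ρ/(μ−λ) = 0.6001/31.01 = 0.01935 hr
Wq(M/D/1) = ρ/(2(μ−λ)) = 0.009676 hr
Savings = 0.01935 − 0.009676 = 0.009676 hr

Final: 0.009676 hr


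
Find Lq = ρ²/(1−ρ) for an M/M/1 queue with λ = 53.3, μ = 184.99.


ρ = 53.3/184.99 = 0.2881
Lq = ρ²/(1−ρ) = 0.08302/0.7119 = 0.1166

Final: 0.1166


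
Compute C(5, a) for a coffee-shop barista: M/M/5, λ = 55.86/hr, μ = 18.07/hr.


a = λ/μ = 3.0913; ρ = a/5 = 0.6183
P₀ = 0.042086 (from M/M/c formula)
C(c,a) = [a^c/(c!(1−ρ))]·P₀ = [282.30196/(120·0.3817)]·0.042086
= 6.16265·0.042086 = 0.259364

Final: 0.259364


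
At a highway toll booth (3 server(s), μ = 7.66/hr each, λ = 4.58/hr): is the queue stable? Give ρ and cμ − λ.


Total capacity cμ = 3·7.66 = 22.98/hr
ρ = λ/(cμ) = 4.58/22.98 = 0.1993
Stable ⇔ ρ < 1: YES
Spare capacity = cμ − λ = 22.98 − 4.58 = 18.40/hr

Final: ρ = 0.1993; stable; margin = 18.40/hr


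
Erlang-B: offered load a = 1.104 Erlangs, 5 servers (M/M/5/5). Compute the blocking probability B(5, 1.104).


B(c,a) = (a^c/c!) / Σ_{k=0}^{c} a^k/k!
a^5/5! = 0.013667
Σ terms (k=0..5): 1.00000 + 1.10400 + 0.60941 + 0.22426 + 0.06190 + 0.01367 = 3.013233
B = 0.013667/3.013233 = 0.004536

Final: 0.004536


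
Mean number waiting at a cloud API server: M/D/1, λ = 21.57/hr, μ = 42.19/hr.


ρ = 21.57/42.19 = 0.5113
M/D/1: Lq = ρ²/(2(1−ρ)) = 0.2614/(2·0.4887) = 0.26741

Final: 0.26741


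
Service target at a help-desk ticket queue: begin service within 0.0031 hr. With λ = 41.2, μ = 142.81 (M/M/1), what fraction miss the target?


ρ = 41.2/142.81 = 0.2885
P(Wq > t) = ρ·e^{−(μ−λ)t} = 0.2885·e^{−0.3150}
= 0.2885·0.729795 = 0.210542

Final: 0.210542


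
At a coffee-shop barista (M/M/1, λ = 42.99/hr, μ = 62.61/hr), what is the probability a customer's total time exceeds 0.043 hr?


W ~ Exponential(μ−λ) for M/M/1.
μ − λ = 62.61 − 42.99 = 19.6200
P(W > t) = e^{−(μ−λ)t} = e^{−0.8437} = 0.430133

Final: 0.430133


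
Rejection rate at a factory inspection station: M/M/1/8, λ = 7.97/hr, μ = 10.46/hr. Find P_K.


ρ = λ/μ = 7.97/10.46 = 0.7620
P_K = (1−ρ)ρ^K/(1−ρ^(K+1)) = (0.2380·0.113609)/(1 − 0.086564)
= 0.027045/0.913436 = 0.029608

Final: 0.029608


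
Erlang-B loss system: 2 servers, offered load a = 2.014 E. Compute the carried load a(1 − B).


B(2,2.014) = 0.402233 (Erlang-B)
Carried load = a(1 − B) = 2.014·(1 − 0.402233) = 2.014·0.597767 = 1.2039 E

Final: 1.2039 Erlangs


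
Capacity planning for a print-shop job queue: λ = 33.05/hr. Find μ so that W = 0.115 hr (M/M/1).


W = 1/(μ−λ) ⇒ μ − λ = 1/W = 1/0.115 = 8.6957
μ = λ + 1/W = 33.05 + 8.6957 = 41.7457 per hr

Final: 41.7457 /hr


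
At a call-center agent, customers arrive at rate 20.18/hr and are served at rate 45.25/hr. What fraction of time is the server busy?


ρ = λ/μ = 20.18/45.25 = 0.4460

Final: 0.4460


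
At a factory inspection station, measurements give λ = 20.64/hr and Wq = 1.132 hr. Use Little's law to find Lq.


Lq = λWq = 20.64·1.132 = 23.3645

Final: 23.3645


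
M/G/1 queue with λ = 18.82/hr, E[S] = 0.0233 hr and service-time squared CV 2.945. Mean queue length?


ρ = λ·E[S] = 18.82·0.0233 = 0.4385
Lq = ρ²(1+C_s²)/(2(1−ρ)) = 0.1923·(1+2.945)/(2·0.5615)
= 0.1923·3.9450/1.1230 = 0.67550

Final: 0.67550


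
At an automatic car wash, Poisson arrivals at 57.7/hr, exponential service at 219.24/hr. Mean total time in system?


W = 1/(μ−λ) = 1/(219.24 − 57.7) = 1/161.54 = 0.006190 hr

Final: 0.006190 hr


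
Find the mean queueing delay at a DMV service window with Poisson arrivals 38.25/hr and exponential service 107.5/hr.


ρ = 38.25/107.5 = 0.3558
Wq = ρ/(μ−λ) = 0.3558/(107.5 − 38.25) = 0.3558/69.25 = 0.005138 hr

Final: 0.005138 hr


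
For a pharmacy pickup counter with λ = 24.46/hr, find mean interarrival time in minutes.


Mean interarrival time = 1/λ = 1/24.46 hour = 0.04088 hour
In minutes: 0.04088 × 60 = 2.4530 min

Final: 2.4530 min


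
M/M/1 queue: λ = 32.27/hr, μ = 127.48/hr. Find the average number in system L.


ρ = λ/μ = 32.27/127.48 = 0.2531
L = ρ/(1−ρ) = 0.2531/(1 − 0.2531) = 0.2531/0.7469 = 0.3389

Final: 0.3389


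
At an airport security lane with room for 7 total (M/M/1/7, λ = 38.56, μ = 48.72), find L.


ρ = 38.56/48.72 = 0.7915
L = ρ[1 − (K+1)ρ^K + Kρ^(K+1)] / [(1−ρ)(1−ρ^(K+1))]
Numerator: 0.7915·(1 − 8·0.194540 + 7·0.153971) = 0.412729
Denominator: (0.2085)·(0.846029) = 0.176430
L = 0.412729/0.176430 = 2.3393

Final: 2.3393


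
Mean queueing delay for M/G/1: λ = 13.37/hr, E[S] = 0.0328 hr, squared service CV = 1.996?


ρ = λ·E[S] = 13.37·0.0328 = 0.4385
E[S²] = E[S]²(1+C_s²) = 0.0328²·(1+1.996) = 0.003223
Wq = λ·E[S²]/(2(1−ρ)) = 13.37·0.003223/(2·0.5615) = 0.03838 hr

Final: 0.03838 hr


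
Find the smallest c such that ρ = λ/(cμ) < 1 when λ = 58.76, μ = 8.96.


Stability requires cμ > λ ⇔ c > λ/μ.
λ/μ = 58.76/8.96 = 6.5580
Minimum integer c = ⌊6.5580⌋ + 1 = 7
Check: 7·8.96 = 62.72 > 58.76, while 6·8.96 = 53.76 ≤ 58.76

Final: 7 servers


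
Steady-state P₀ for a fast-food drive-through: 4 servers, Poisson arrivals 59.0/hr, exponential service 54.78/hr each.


a = λ/μ = 59.0/54.78 = 1.0770; ρ = a/c = 0.2693
Σ_{k=0}^{3} a^k/k! (terms k=0..3) = 1.00000 + 1.07704 + 0.58000 + 0.20823 = 2.86527
Tail: a^4/(4!(1−ρ)) = 1.34561/(24·0.7307) = 0.07673
P₀ = 1/(2.86527 + 0.07673) = 1/2.94199 = 0.339906

Final: 0.339906


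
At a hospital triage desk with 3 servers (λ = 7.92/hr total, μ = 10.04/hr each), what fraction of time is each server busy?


ρ = λ/(cμ) = 7.92/(3·10.04) = 7.92/30.12 = 0.2629

Final: 0.2629


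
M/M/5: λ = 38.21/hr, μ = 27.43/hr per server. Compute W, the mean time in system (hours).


a = 1.3930; ρ = 0.2786; P₀ = 0.248064
Lq = P₀·a^c·ρ/(c!(1−ρ)²) = 0.005805
Wq = Lq/λ = 0.005805/38.21 = 0.0001519 hr
W = Wq + 1/μ = 0.0001519 + 0.03646 = 0.03661 hr

Final: 0.03661 hr


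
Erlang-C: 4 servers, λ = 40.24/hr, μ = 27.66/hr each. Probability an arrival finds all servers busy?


a = λ/μ = 1.4548; ρ = a/4 = 0.3637
P₀ = 0.231506 (from M/M/c formula)
C(c,a) = [a^c/(c!(1−ρ))]·P₀ = [4.47943/(24·0.6363)]·0.231506
= 0.29333·0.231506 = 0.067907

Final: 0.067907


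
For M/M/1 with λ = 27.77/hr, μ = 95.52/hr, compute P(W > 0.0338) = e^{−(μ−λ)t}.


W ~ Exponential(μ−λ) for M/M/1.
μ − λ = 95.52 − 27.77 = 67.7500
P(W > t) = e^{−(μ−λ)t} = e^{−2.2899} = 0.101272

Final: 0.101272


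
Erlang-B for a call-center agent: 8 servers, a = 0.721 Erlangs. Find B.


B(c,a) = (a^c/c!) / Σ_{k=0}^{c} a^k/k!
a^8/8! = 0.000001811
Σ terms (k=0..8): 1.00000 + 0.72100 + 0.25992 + 0.06247 + 0.01126 + 0.001624 + 0.0001951 + 0.00002010 + 0.000001811 = 2.056489
B = 0.000001811/2.056489 = 0.0000008807

Final: 0.0000008807


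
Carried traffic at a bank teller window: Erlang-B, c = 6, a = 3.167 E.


B(6,3.167) = 0.061670 (Erlang-B)
Carried load = a(1 − B) = 3.167·(1 − 0.061670) = 3.167·0.938330 = 2.9717 E

Final: 2.9717 Erlangs


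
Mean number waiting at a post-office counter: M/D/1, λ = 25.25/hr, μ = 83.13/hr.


ρ = 25.25/83.13 = 0.3037
M/D/1: Lq = ρ²/(2(1−ρ)) = 0.09226/(2·0.6963) = 0.06625

Final: 0.06625


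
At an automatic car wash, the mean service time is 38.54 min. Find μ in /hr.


μ = 1/(service time) in consistent units.
1 hour = 60 min, so μ = 60/38.54 = 1.5568 per hour

Final: 1.5568 /hr


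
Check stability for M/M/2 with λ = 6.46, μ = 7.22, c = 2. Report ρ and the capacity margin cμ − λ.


Total capacity cμ = 2·7.22 = 14.44/hr
ρ = λ/(cμ) = 6.46/14.44 = 0.4474
Stable ⇔ ρ < 1: YES
Spare capacity = cμ − λ = 14.44 − 6.46 = 7.98/hr

Final: ρ = 0.4474; stable; margin = 7.98/hr


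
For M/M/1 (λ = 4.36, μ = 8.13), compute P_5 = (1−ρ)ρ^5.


ρ = 4.36/8.13 = 0.5363
P_n = (1−ρ)·ρ^n = (1 − 0.5363)·0.5363^5 = 0.4637·0.044359 = 0.020570

Final: 0.020570


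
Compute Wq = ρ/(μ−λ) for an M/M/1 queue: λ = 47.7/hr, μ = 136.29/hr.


ρ = 47.7/136.29 = 0.3500
Wq = ρ/(μ−λ) = 0.3500/(136.29 − 47.7) = 0.3500/88.59 = 0.003951 hr

Final: 0.003951 hr


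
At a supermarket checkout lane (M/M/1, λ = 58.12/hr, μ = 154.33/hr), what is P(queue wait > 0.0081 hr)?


ρ = 58.12/154.33 = 0.3766
P(Wq > t) = ρ·e^{−(μ−λ)t} = 0.3766·e^{−0.7793}
= 0.3766·0.458727 = 0.172754

Final: 0.172754


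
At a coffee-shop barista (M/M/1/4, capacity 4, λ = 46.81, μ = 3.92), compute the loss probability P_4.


ρ = λ/μ = 46.81/3.92 = 11.9413
P_K = (1−ρ)ρ^K/(1−ρ^(K+1)) = (-10.9413·20333.413682)/(1 − 242807.932255)
= -222474.518573/-242806.932255 = 0.916261

Final: 0.916261


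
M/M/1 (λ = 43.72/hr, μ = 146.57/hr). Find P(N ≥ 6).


ρ = 43.72/146.57 = 0.2983
P(N ≥ n) = ρ^n = 0.2983^6 = 0.0007044

Final: 0.0007044


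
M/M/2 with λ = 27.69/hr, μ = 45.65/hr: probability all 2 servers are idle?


a = λ/μ = 27.69/45.65 = 0.6066; ρ = a/c = 0.3033
Σ_{k=0}^{1} a^k/k! (terms k=0..1) = 1.00000 + 0.60657 = 1.60657
Tail: a^2/(2!(1−ρ)) = 0.36793/(2·0.6967) = 0.26405
P₀ = 1/(1.60657 + 0.26405) = 1/1.87062 = 0.534583

Final: 0.534583


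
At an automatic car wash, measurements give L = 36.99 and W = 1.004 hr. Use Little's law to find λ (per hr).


λ = L/W = 36.99/1.004 = 36.8426 /hr

Final: 36.8426 /hr


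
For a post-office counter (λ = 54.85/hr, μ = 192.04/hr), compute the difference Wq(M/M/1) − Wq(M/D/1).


ρ = 54.85/192.04 = 0.2856
Wq(M/M/1) = ρ/(μ−λ) = 0.2856/137.19 = 0.002082 hr
Wq(M/D/1) = ρ/(2(μ−λ)) = 0.001041 hr
Savings = 0.002082 − 0.001041 = 0.001041 hr

Final: 0.001041 hr


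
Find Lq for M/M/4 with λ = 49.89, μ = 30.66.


a = λ/μ = 1.6272; ρ = a/4 = 0.4068
P₀ = 0.193738
Lq = P₀·a^c·ρ / (c!·(1−ρ)²) = 0.193738·7.01077·0.4068/(24·0.35189)
= 0.06543

Final: 0.06543


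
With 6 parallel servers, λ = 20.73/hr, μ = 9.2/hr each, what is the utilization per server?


ρ = λ/(cμ) = 20.73/(6·9.2) = 20.73/55.20 = 0.3755

Final: 0.3755


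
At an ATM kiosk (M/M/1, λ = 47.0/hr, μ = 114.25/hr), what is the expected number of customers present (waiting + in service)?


ρ = λ/μ = 47.0/114.25 = 0.4114
L = ρ/(1−ρ) = 0.4114/(1 − 0.4114) = 0.4114/0.5886 = 0.6989

Final: 0.6989


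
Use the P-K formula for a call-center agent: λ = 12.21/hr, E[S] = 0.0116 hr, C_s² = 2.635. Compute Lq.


ρ = λ·E[S] = 12.21·0.0116 = 0.1416
Lq = ρ²(1+C_s²)/(2(1−ρ)) = 0.02006·(1+2.635)/(2·0.8584)
= 0.02006·3.6350/1.7167 = 0.04248

Final: 0.04248


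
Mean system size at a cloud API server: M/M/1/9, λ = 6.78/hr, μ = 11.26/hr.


ρ = 6.78/11.26 = 0.6021
L = ρ[1 − (K+1)ρ^K + Kρ^(K+1)] / [(1−ρ)(1−ρ^(K+1))]
Numerator: 0.6021·(1 − 10·0.010405 + 9·0.006265) = 0.573433
Denominator: (0.3979)·(0.993735) = 0.395376
L = 0.573433/0.395376 = 1.4503

Final: 1.4503


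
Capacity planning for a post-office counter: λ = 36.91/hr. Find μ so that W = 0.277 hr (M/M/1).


W = 1/(μ−λ) ⇒ μ − λ = 1/W = 1/0.277 = 3.6101
μ = λ + 1/W = 36.91 + 3.6101 = 40.5201 per hr

Final: 40.5201 /hr


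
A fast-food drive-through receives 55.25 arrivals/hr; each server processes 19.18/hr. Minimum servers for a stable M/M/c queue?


Stability requires cμ > λ ⇔ c > λ/μ.
λ/μ = 55.25/19.18 = 2.8806
Minimum integer c = ⌊2.8806⌋ + 1 = 3
Check: 3·19.18 = 57.54 > 55.25, while 2·19.18 = 38.36 ≤ 55.25

Final: 3 servers


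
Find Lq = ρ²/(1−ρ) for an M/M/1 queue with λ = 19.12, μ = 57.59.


ρ = 19.12/57.59 = 0.3320
Lq = ρ²/(1−ρ) = 0.1102/0.6680 = 0.1650

Final: 0.1650


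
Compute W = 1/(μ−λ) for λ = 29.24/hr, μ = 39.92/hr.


W = 1/(μ−λ) = 1/(39.92 − 29.24) = 1/10.68 = 0.09363 hr

Final: 0.09363 hr


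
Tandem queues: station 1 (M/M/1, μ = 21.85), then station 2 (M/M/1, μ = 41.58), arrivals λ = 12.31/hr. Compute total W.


Each node sees arrival rate λ = 12.31/hr (tandem ⇒ throughput preserved).
W₁ = 1/(μ₁−λ) = 1/(21.85−12.31) = 0.10482 hr
W₂ = 1/(μ₂−λ) = 1/(41.58−12.31) = 0.03416 hr
W_total = W₁ + W₂ = 0.10482 + 0.03416 = 0.13899 hr

Final: 0.13899 hr


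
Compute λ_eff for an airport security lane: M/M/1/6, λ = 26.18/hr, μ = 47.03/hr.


ρ = 0.5567; P_K = (1−ρ)ρ^6/(1−ρ^7) = 0.013414
λ_eff = λ(1 − P_K) = 26.18·(1 − 0.013414) = 26.18·0.986586 = 25.8288 /hr

Final: 25.8288 /hr


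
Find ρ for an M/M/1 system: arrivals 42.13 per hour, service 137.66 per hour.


ρ = λ/μ = 42.13/137.66 = 0.3060

Final: 0.3060


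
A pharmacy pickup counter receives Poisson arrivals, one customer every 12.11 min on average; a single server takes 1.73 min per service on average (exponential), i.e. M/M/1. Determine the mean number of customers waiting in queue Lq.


λ = 60/12.11 = 4.9546 /hr
μ = 60/1.73 = 34.6821 /hr
ρ = λ/μ = 4.9546/34.6821 = 0.1429
Lq = ρ²/(1−ρ) = 0.02041/0.8571 = 0.02381

Final: 0.02381


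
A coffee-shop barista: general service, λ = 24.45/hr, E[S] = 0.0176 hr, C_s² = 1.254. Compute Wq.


ρ = λ·E[S] = 24.45·0.0176 = 0.4303
E[S²] = E[S]²(1+C_s²) = 0.0176²·(1+1.254) = 0.0006982
Wq = λ·E[S²]/(2(1−ρ)) = 24.45·0.0006982/(2·0.5697) = 0.01498 hr

Final: 0.01498 hr


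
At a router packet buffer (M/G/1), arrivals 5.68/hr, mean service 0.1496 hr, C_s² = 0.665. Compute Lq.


ρ = λ·E[S] = 5.68·0.1496 = 0.8497
Lq = ρ²(1+C_s²)/(2(1−ρ)) = 0.7220·(1+0.665)/(2·0.1503)
= 0.7220·1.6650/0.3005 = 4.00006

Final: 4.00006


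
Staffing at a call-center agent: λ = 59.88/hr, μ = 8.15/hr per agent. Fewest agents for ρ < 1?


Stability requires cμ > λ ⇔ c > λ/μ.
λ/μ = 59.88/8.15 = 7.3472
Minimum integer c = ⌊7.3472⌋ + 1 = 8
Check: 8·8.15 = 65.20 > 59.88, while 7·8.15 = 57.05 ≤ 59.88

Final: 8 servers


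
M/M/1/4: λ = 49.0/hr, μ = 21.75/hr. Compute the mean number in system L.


ρ = 49.0/21.75 = 2.2529
L = ρ[1 − (K+1)ρ^K + Kρ^(K+1)] / [(1−ρ)(1−ρ^(K+1))]
Numerator: 2.2529·(1 − 5·25.760084 + 4·58.034212) = 235.056782
Denominator: (-1.2529)·(-57.034212) = 71.456657
L = 235.056782/71.456657 = 3.2895

Final: 3.2895


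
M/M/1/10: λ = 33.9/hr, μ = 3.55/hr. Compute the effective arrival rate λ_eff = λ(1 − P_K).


ρ = 9.5493; P_K = (1−ρ)ρ^10/(1−ρ^11) = 0.895280
λ_eff = λ(1 − P_K) = 33.9·(1 − 0.895280) = 33.9·0.104720 = 3.5500 /hr

Final: 3.5500 /hr


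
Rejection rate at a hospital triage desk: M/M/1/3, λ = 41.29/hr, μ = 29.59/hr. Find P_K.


ρ = λ/μ = 41.29/29.59 = 1.3954
P_K = (1−ρ)ρ^K/(1−ρ^(K+1)) = (-0.3954·2.717063)/(1 − 3.791401)
= -1.074337/-2.791401 = 0.384874

Final: 0.384874


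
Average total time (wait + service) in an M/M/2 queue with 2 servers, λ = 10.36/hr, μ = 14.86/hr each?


a = 0.6972; ρ = 0.3486; P₀ = 0.483034
Lq = P₀·a^c·ρ/(c!(1−ρ)²) = 0.09643
Wq = Lq/λ = 0.09643/10.36 = 0.009308 hr
W = Wq + 1/μ = 0.009308 + 0.06729 = 0.07660 hr

Final: 0.07660 hr


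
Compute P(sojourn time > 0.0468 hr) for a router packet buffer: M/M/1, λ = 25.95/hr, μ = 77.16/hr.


W ~ Exponential(μ−λ) for M/M/1.
μ − λ = 77.16 − 25.95 = 51.2100
P(W > t) = e^{−(μ−λ)t} = e^{−2.3966} = 0.091024

Final: 0.091024


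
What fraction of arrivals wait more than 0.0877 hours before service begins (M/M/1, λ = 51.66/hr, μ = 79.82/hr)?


ρ = 51.66/79.82 = 0.6472
P(Wq > t) = ρ·e^{−(μ−λ)t} = 0.6472·e^{−2.4696}
= 0.6472·0.084616 = 0.054764

Final: 0.054764


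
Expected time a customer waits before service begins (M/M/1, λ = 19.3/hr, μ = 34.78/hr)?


ρ = 19.3/34.78 = 0.5549
Wq = ρ/(μ−λ) = 0.5549/(34.78 − 19.3) = 0.5549/15.48 = 0.03585 hr

Final: 0.03585 hr


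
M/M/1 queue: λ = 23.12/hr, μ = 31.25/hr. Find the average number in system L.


ρ = λ/μ = 23.12/31.25 = 0.7398
L = ρ/(1−ρ) = 0.7398/(1 − 0.7398) = 0.7398/0.2602 = 2.8438

Final: 2.8438


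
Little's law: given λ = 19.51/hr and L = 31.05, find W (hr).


W = L/λ = 31.05/19.51 = 1.5915 hr

Final: 1.5915 hr


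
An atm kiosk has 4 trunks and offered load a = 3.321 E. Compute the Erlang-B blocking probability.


B(c,a) = (a^c/c!) / Σ_{k=0}^{c} a^k/k!
a^4/4! = 5.068323
Σ terms (k=0..4): 1.00000 + 3.32100 + 5.51452 + 6.10457 + 5.06832 = 21.008417
B = 5.068323/21.008417 = 0.241252

Final: 0.241252


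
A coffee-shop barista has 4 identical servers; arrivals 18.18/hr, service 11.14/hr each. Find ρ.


ρ = λ/(cμ) = 18.18/(4·11.14) = 18.18/44.56 = 0.4080

Final: 0.4080


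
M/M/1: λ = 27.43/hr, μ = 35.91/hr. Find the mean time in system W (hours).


W = 1/(μ−λ) = 1/(35.91 − 27.43) = 1/8.48 = 0.1179 hr

Final: 0.1179 hr


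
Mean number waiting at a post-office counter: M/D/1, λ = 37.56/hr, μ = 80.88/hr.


ρ = 37.56/80.88 = 0.4644
M/D/1: Lq = ρ²/(2(1−ρ)) = 0.2157/(2·0.5356) = 0.20132

Final: 0.20132


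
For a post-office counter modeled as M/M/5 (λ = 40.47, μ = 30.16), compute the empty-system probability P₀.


a = λ/μ = 40.47/30.16 = 1.3418; ρ = a/c = 0.2684
Σ_{k=0}^{4} a^k/k! (terms k=0..4) = 1.00000 + 1.34184 + 0.90027 + 0.40267 + 0.13508 = 3.77987
Tail: a^5/(5!(1−ρ)) = 4.35020/(120·0.7316) = 0.04955
P₀ = 1/(3.77987 + 0.04955) = 1/3.82942 = 0.261136

Final: 0.261136


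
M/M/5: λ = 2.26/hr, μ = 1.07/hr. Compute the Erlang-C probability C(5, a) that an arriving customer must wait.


a = λ/μ = 2.1121; ρ = a/5 = 0.4224
P₀ = 0.119776 (from M/M/c formula)
C(c,a) = [a^c/(c!(1−ρ))]·P₀ = [42.03619/(120·0.5776)]·0.119776
= 0.60651·0.119776 = 0.072645

Final: 0.072645


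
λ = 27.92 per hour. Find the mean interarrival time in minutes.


Mean interarrival time = 1/λ = 1/27.92 hour = 0.03582 hour
In minutes: 0.03582 × 60 = 2.1490 min

Final: 2.1490 min


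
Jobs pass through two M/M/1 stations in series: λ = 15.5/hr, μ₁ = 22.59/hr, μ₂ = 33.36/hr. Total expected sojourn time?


Each node sees arrival rate λ = 15.5/hr (tandem ⇒ throughput preserved).
W₁ = 1/(μ₁−λ) = 1/(22.59−15.5) = 0.14104 hr
W₂ = 1/(μ₂−λ) = 1/(33.36−15.5) = 0.05599 hr
W_total = W₁ + W₂ = 0.14104 + 0.05599 = 0.19703 hr

Final: 0.19703 hr


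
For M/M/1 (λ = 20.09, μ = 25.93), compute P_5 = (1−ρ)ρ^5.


ρ = 20.09/25.93 = 0.7748
P_n = (1−ρ)·ρ^n = (1 − 0.7748)·0.7748^5 = 0.2252·0.279182 = 0.062878

Final: 0.062878


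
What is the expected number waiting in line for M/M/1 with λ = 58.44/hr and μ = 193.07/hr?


ρ = 58.44/193.07 = 0.3027
Lq = ρ²/(1−ρ) = 0.09162/0.6973 = 0.1314

Final: 0.1314


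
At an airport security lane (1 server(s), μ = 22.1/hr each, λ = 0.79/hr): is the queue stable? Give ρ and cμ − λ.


Total capacity cμ = 1·22.1 = 22.10/hr
ρ = λ/(cμ) = 0.79/22.10 = 0.03575
Stable ⇔ ρ < 1: YES
Spare capacity = cμ − λ = 22.10 − 0.79 = 21.31/hr

Final: ρ = 0.03575; stable; margin = 21.31/hr


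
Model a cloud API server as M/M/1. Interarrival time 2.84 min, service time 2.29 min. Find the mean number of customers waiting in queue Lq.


λ = 60/2.84 = 21.1268 /hr
μ = 60/2.29 = 26.2009 /hr
ρ = λ/μ = 21.1268/26.2009 = 0.8063
Lq = ρ²/(1−ρ) = 0.6502/0.1937 = 3.3573

Final: 3.3573


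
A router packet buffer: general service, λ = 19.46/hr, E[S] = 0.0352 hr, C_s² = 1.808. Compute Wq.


ρ = λ·E[S] = 19.46·0.0352 = 0.6850
E[S²] = E[S]²(1+C_s²) = 0.0352²·(1+1.808) = 0.003479
Wq = λ·E[S²]/(2(1−ρ)) = 19.46·0.003479/(2·0.3150) = 0.10747 hr

Final: 0.10747 hr


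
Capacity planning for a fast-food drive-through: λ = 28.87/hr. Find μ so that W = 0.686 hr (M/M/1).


W = 1/(μ−λ) ⇒ μ − λ = 1/W = 1/0.686 = 1.4577
μ = λ + 1/W = 28.87 + 1.4577 = 30.3277 per hr

Final: 30.3277 /hr


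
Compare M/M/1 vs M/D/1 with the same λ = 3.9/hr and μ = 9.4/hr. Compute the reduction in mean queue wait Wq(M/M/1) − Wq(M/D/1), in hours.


ρ = 3.9/9.4 = 0.4149
Wq(M/M/1) = ρ/(μ−λ) = 0.4149/5.50 = 0.07544 hr
Wq(M/D/1) = ρ/(2(μ−λ)) = 0.03772 hr
Savings = 0.07544 − 0.03772 = 0.03772 hr

Final: 0.03772 hr


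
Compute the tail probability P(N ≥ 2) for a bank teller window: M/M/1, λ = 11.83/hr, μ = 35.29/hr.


ρ = 11.83/35.29 = 0.3352
P(N ≥ n) = ρ^n = 0.3352^2 = 0.112374

Final: 0.112374


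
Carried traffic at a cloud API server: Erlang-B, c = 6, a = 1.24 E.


B(6,1.24) = 0.001462 (Erlang-B)
Carried load = a(1 − B) = 1.24·(1 − 0.001462) = 1.24·0.998538 = 1.2382 E

Final: 1.2382 Erlangs


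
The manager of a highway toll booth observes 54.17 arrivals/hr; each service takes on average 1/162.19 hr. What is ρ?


ρ = λ/μ = 54.17/162.19 = 0.3340

Final: 0.3340


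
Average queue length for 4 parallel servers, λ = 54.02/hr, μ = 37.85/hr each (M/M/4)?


a = λ/μ = 1.4272; ρ = a/4 = 0.3568
P₀ = 0.238153
Lq = P₀·a^c·ρ / (c!·(1−ρ)²) = 0.238153·4.14911·0.3568/(24·0.41370)
= 0.03551

Final: 0.03551


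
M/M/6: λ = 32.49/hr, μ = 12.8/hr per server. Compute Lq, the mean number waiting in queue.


a = λ/μ = 2.5383; ρ = a/6 = 0.4230
P₀ = 0.078512
Lq = P₀·a^c·ρ / (c!·(1−ρ)²) = 0.078512·267.44744·0.4230/(720·0.33287)
= 0.03706

Final: 0.03706


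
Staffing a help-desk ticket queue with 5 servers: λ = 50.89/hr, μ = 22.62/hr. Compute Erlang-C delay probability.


a = λ/μ = 2.2498; ρ = a/5 = 0.4500
P₀ = 0.103960 (from M/M/c formula)
C(c,a) = [a^c/(c!(1−ρ))]·P₀ = [57.63672/(120·0.5500)]·0.103960
= 0.87321·0.103960 = 0.090779

Final: 0.090779


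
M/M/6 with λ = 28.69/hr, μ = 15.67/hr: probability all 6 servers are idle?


a = λ/μ = 28.69/15.67 = 1.8309; ρ = a/c = 0.3051
Σ_{k=0}^{5} a^k/k! (terms k=0..5) = 1.00000 + 1.83089 + 1.67607 + 1.02290 + 0.46820 + 0.17145 = 6.16951
Tail: a^6/(6!(1−ρ)) = 37.66772/(720·0.6949) = 0.07529
P₀ = 1/(6.16951 + 0.07529) = 1/6.24480 = 0.160133

Final: 0.160133


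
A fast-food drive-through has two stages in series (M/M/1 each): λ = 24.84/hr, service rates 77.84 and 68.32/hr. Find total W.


Each node sees arrival rate λ = 24.84/hr (tandem ⇒ throughput preserved).
W₁ = 1/(μ₁−λ) = 1/(77.84−24.84) = 0.01887 hr
W₂ = 1/(μ₂−λ) = 1/(68.32−24.84) = 0.02300 hr
W_total = W₁ + W₂ = 0.01887 + 0.02300 = 0.04187 hr

Final: 0.04187 hr


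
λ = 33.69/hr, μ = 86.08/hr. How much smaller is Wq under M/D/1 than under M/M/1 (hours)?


ρ = 33.69/86.08 = 0.3914
Wq(M/M/1) = ρ/(μ−λ) = 0.3914/52.39 = 0.007471 hr
Wq(M/D/1) = ρ/(2(μ−λ)) = 0.003735 hr
Savings = 0.007471 − 0.003735 = 0.003735 hr

Final: 0.003735 hr


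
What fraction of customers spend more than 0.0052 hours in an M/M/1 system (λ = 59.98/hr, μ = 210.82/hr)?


W ~ Exponential(μ−λ) for M/M/1.
μ − λ = 210.82 − 59.98 = 150.8400
P(W > t) = e^{−(μ−λ)t} = e^{−0.7844} = 0.456408

Final: 0.456408
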